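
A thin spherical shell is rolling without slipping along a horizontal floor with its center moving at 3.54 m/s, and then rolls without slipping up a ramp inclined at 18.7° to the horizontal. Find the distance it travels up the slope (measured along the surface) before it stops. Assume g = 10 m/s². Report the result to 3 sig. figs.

Here I = (2/3)MR², so the shape factor k = I/(MR²) = 2/3.
The rolling condition ω = v/R makes the rotational term ½I(v/R)² = ½kMv², so KE_total = ½(1+k)Mv² = (5/6)Mv².
Setting this equal to Mgh gives the vertical rise h = (1+k)v₀²/(2g) = 1.667×3.54²/(2×10) = 1.044 m.
The distance along the slope is d = h/sinθ = 1.044/sin18.7° ≈ 3.26 m.

d ≈ 3.26 m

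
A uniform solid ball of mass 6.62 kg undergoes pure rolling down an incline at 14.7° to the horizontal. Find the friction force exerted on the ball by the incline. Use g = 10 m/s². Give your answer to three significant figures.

f ≈ 4.80 N

With I = (2/5)MR², the ratio k = I/(MR²) is 0.4.
Newton's second law down the slope: Mg sinθ − f = Ma. The torque equation fR = Iα (with α = a/R) gives f = kMa.
Combining, a = g sinθ/(1+k) and f = kMa = kMg sinθ/(1+k).
f = 0.4 × 6.62 × 10 × sin14.7° / 1.4 ≈ 4.80 N.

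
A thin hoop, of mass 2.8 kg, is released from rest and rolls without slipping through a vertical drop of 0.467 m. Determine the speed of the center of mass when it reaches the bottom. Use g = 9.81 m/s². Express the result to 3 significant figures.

The moment of inertia is MR², giving k ≡ I/(MR²) = 1.
The rolling condition ω = v/R makes the rotational term ½I(v/R)² = ½kMv², so KE_total = ½(1+k)Mv² = Mv².
Energy conservation: Mgh = Mv², so v = √(2gh/(1+k)) = √(2 × 9.81 × 0.467 / 2) ≈ 2.14 m/s.

v ≈ 2.14 m/s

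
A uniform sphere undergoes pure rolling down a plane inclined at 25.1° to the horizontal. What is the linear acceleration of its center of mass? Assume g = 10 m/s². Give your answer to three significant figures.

a ≈ 3.03 m/s²

Here I = (2/5)MR², so the shape factor k = I/(MR²) = 0.4.
Translational: Mg sinθ − f = Ma. Rotational about the CM: fR = Iα = kMRa, so f = kMa.
Eliminating f: Mg sinθ = (1+k)Ma, so a = g sinθ/(1+k) = 10 × sin25.1° / 1.4 ≈ 3.03 m/s².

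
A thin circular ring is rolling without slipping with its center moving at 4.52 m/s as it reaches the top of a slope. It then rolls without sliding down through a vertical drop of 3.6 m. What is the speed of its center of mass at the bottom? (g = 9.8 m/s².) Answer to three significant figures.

v ≈ 7.46 m/s

Here I = MR², so the shape factor k = I/(MR²) = 1.
The rolling condition ω = v/R makes the rotational term ½I(v/R)² = ½kMv², so KE_total = ½(1+k)Mv² = Mv².
Energy conservation: Mv₀² + Mgh = Mv², so v² = v₀² + 2gh/(1+k).
v = √(4.52² + 2×9.8×3.6/2) = √55.71 ≈ 7.46 m/s.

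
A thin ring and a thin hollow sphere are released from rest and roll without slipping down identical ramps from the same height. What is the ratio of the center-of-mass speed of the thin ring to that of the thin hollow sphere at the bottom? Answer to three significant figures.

v_ratio ≈ 0.913

Each satisfies Mgh = ½(1+k)Mv² with k = I/(MR²), so v ∝ 1/√(1+k).
For the thin ring k = 1; for the thin hollow sphere k = 2/3.
v₁/v₂ = √((1+k₂)/(1+k₁)) = √(1.667/2) ≈ 0.913.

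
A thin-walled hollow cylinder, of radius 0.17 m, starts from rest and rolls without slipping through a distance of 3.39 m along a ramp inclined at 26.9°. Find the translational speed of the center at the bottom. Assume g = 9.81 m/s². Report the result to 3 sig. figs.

Here I = MR², so the shape factor k = I/(MR²) = 1.
Since it rolls without slipping, ω = v/R and KE = ½Mv² + ½Iω² = ½(1+k)Mv² = Mv².
The vertical drop is h = L sinθ = 3.39 × sin26.9° = 1.534 m.
Energy conservation: Mgh = Mv², so v = √(2gh/(1+k)) = √(2 × 9.81 × 1.534 / 2) ≈ 3.88 m/s.

v ≈ 3.88 m/s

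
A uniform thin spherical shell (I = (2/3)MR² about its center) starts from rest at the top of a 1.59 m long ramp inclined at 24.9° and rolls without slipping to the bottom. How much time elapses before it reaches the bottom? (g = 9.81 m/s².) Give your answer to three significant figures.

Here I = (2/3)MR², so the shape factor k = I/(MR²) = 2/3.
Along the incline Mg sinθ − f = Ma, and torque about the center fR = Iα = kMR²(a/R) gives f = kMa.
Hence a = g sinθ/(1+k) = 9.81×sin24.9°/1.667 = 2.478 m/s².
With constant a from rest, t = √(2L/a) = √(2·1.59/2.478) ≈ 1.13 s.

t ≈ 1.13 s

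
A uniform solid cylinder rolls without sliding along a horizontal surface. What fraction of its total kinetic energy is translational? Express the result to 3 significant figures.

fraction ≈ 0.667

With I = (1/2)MR², the ratio k = I/(MR²) is 0.5.
Since ω = v/R, the translational part is ½Mv² and the rotational part is ½I(v/R)² = ½kMv²; the total is ½(1+k)Mv².
The translational fraction is therefore 1/(1+k) = 1/1.5 ≈ 0.667.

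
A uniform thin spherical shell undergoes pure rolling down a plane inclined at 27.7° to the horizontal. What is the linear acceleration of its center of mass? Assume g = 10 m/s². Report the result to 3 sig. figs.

For this body I = (2/3)MR², i.e. k = I/(MR²) = 2/3.
Newton's second law down the slope: Mg sinθ − f = Ma. The torque equation fR = Iα (with α = a/R) gives f = kMa.
Eliminating f: Mg sinθ = (1+k)Ma, so a = g sinθ/(1+k) = 10 × sin27.7° / 1.667 ≈ 2.79 m/s².

a ≈ 2.79 m/s²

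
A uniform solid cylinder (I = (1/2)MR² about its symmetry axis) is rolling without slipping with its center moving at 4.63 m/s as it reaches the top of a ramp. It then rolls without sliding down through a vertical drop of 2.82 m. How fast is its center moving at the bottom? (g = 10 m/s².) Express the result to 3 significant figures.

Here I = (1/2)MR², so the shape factor k = I/(MR²) = 0.5.
The rolling condition ω = v/R makes the rotational term ½I(v/R)² = ½kMv², so KE_total = ½(1+k)Mv² = (3/4)Mv².
Energy conservation: (3/4)Mv₀² + Mgh = (3/4)Mv², so v² = v₀² + 2gh/(1+k).
v = √(4.63² + 2×10×2.82/1.5) = √59.04 ≈ 7.68 m/s.

v ≈ 7.68 m/s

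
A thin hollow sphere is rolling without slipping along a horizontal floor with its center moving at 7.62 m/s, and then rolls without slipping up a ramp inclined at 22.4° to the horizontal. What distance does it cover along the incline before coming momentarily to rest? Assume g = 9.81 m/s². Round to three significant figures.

d ≈ 12.9 m

Here I = (2/3)MR², so the shape factor k = I/(MR²) = 2/3.
The rolling condition ω = v/R makes the rotational term ½I(v/R)² = ½kMv², so KE_total = ½(1+k)Mv² = (5/6)Mv².
Setting this equal to Mgh gives the vertical rise h = (1+k)v₀²/(2g) = 1.667×7.62²/(2×9.81) = 4.932 m.
The distance along the slope is d = h/sinθ = 4.932/sin22.4° ≈ 12.9 m.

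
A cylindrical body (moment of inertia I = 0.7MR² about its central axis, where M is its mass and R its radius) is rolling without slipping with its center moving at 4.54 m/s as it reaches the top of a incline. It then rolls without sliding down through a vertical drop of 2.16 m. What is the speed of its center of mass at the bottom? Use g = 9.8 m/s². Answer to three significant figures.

v ≈ 6.75 m/s

Here I = 0.7MR², so the shape factor k = I/(MR²) = 0.7.
Rolling without slipping gives ω = v/R, so the total kinetic energy is ½Mv² + ½Iω² = ½(1+k)Mv² = (17/20)Mv².
Conserving energy between top and bottom: (17/20)Mv² = (17/20)Mv₀² + Mgh, hence v² = v₀² + 2gh/(1+k).
v = √(4.54² + 2×9.8×2.16/1.7) = √45.52 ≈ 6.75 m/s.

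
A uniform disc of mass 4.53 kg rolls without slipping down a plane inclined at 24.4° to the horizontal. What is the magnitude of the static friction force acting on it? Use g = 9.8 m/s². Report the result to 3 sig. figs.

The moment of inertia is (1/2)MR², giving k ≡ I/(MR²) = 0.5.
Along the incline Mg sinθ − f = Ma, and torque about the center fR = Iα = kMR²(a/R) gives f = kMa.
Combining, a = g sinθ/(1+k) and f = kMa = kMg sinθ/(1+k).
f = 0.5 × 4.53 × 9.8 × sin24.4° / 1.5 ≈ 6.11 N.

f ≈ 6.11 N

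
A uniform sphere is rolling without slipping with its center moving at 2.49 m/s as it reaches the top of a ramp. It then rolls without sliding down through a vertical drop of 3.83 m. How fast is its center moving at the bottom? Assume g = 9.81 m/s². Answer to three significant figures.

With I = (2/5)MR², the ratio k = I/(MR²) is 0.4.
Pure rolling means v = ωR; then KE = ½Mv² + ½I(v/R)² = ½(1+k)Mv² = (7/10)Mv².
Conserving energy between top and bottom: (7/10)Mv² = (7/10)Mv₀² + Mgh, hence v² = v₀² + 2gh/(1+k).
v = √(2.49² + 2×9.81×3.83/1.4) = √59.87 ≈ 7.74 m/s.

v ≈ 7.74 m/s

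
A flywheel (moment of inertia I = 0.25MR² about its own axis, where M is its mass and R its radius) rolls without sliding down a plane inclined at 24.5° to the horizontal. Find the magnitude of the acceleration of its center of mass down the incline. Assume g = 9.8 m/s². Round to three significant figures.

a ≈ 3.25 m/s²

With I = 0.25MR², the ratio k = I/(MR²) is 0.25.
Along the incline Mg sinθ − f = Ma, and torque about the center fR = Iα = kMR²(a/R) gives f = kMa.
Eliminating f: Mg sinθ = (1+k)Ma, so a = g sinθ/(1+k) = 9.8 × sin24.5° / 1.25 ≈ 3.25 m/s².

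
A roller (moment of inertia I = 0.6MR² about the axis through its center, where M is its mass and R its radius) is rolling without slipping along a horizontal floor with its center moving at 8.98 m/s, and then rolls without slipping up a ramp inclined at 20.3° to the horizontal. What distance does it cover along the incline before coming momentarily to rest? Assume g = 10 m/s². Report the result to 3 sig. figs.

The moment of inertia is 0.6MR², giving k ≡ I/(MR²) = 0.6.
Rolling without slipping gives ω = v/R, so the total kinetic energy is ½Mv² + ½Iω² = ½(1+k)Mv² = (4/5)Mv².
Setting this equal to Mgh gives the vertical rise h = (1+k)v₀²/(2g) = 1.6×8.98²/(2×10) = 6.451 m.
Along the incline, d = h/sinθ = 6.451/sin20.3° ≈ 18.6 m.

d ≈ 18.6 m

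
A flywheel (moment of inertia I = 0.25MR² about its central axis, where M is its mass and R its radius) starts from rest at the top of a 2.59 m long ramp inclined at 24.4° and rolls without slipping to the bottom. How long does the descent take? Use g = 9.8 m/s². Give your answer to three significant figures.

t ≈ 1.26 s

With I = 0.25MR², the ratio k = I/(MR²) is 0.25.
Translational: Mg sinθ − f = Ma. Rotational about the CM: fR = Iα = kMRa, so f = kMa.
Hence a = g sinθ/(1+k) = 9.8×sin24.4°/1.25 = 3.239 m/s².
With constant a from rest, t = √(2L/a) = √(2·2.59/3.239) ≈ 1.26 s.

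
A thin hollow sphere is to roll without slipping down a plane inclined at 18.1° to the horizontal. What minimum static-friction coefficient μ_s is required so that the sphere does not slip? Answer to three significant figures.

μ_min ≈ 0.131

Here I = (2/3)MR², so the shape factor k = I/(MR²) = 2/3.
Translational: Mg sinθ − f = Ma. Rotational about the CM: fR = Iα = kMRa, so f = kMa.
These give a = g sinθ/(1+k) and the required friction f = kMg sinθ/(1+k).
The normal force is N = Mg cosθ, so μ_min = f/N = k tanθ/(1+k).
μ_min = (2/3) × tan18.1° / 1.667 ≈ 0.131.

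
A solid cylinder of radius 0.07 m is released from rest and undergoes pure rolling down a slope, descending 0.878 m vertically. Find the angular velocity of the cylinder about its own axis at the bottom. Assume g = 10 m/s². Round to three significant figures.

With I = (1/2)MR², the ratio k = I/(MR²) is 0.5.
Since it rolls without slipping, ω = v/R and KE = ½Mv² + ½Iω² = ½(1+k)Mv² = (3/4)Mv².
Energy conservation Mgh = ½(1+k)Mv² gives v = √(2gh/(1+k)) = √(2 × 10 × 0.878 / 1.5) = 3.422 m/s.
Then ω = v/R = 3.422 / 0.07 ≈ 48.9 rad/s.

ω ≈ 48.9 rad/s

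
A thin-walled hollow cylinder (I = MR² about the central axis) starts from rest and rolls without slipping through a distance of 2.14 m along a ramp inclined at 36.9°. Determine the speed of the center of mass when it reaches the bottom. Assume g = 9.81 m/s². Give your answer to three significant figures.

Here I = MR², so the shape factor k = I/(MR²) = 1.
Pure rolling means v = ωR; then KE = ½Mv² + ½I(v/R)² = ½(1+k)Mv² = Mv².
The vertical drop is h = L sinθ = 2.14 × sin36.9° = 1.285 m.
Setting Mgh = Mv² gives v = √(2gh/(1+k)) = √(2·9.81·1.285/2) ≈ 3.55 m/s.

v ≈ 3.55 m/s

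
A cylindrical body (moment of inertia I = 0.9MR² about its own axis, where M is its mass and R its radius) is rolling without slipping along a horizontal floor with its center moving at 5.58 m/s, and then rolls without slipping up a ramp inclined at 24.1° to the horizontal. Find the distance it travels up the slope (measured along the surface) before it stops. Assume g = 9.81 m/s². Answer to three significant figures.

d ≈ 7.38 m

For this body I = 0.9MR², i.e. k = I/(MR²) = 0.9.
Since it rolls without slipping, ω = v/R and KE = ½Mv² + ½Iω² = ½(1+k)Mv² = (19/20)Mv².
Setting this equal to Mgh gives the vertical rise h = (1+k)v₀²/(2g) = 1.9×5.58²/(2×9.81) = 3.015 m.
Along the incline, d = h/sinθ = 3.015/sin24.1° ≈ 7.38 m.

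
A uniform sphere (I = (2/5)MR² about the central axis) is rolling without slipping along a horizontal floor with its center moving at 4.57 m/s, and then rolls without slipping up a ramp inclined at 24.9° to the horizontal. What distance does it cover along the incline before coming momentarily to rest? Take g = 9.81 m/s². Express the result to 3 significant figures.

Here I = (2/5)MR², so the shape factor k = I/(MR²) = 0.4.
The rolling condition ω = v/R makes the rotational term ½I(v/R)² = ½kMv², so KE_total = ½(1+k)Mv² = (7/10)Mv².
Setting this equal to Mgh gives the vertical rise h = (1+k)v₀²/(2g) = 1.4×4.57²/(2×9.81) = 1.49 m.
The distance along the slope is d = h/sinθ = 1.49/sin24.9° ≈ 3.54 m.

d ≈ 3.54 m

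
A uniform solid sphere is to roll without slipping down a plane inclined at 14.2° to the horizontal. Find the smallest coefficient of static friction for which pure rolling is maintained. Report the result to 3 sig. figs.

μ_min ≈ 0.0723

The moment of inertia is (2/5)MR², giving k ≡ I/(MR²) = 0.4.
Newton's second law down the slope: Mg sinθ − f = Ma. The torque equation fR = Iα (with α = a/R) gives f = kMa.
These give a = g sinθ/(1+k) and the required friction f = kMg sinθ/(1+k).
The normal force is N = Mg cosθ, so μ_min = f/N = k tanθ/(1+k).
μ_min = 0.4 × tan14.2° / 1.4 ≈ 0.0723.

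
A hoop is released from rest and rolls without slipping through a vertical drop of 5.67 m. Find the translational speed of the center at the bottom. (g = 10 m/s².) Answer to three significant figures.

Here I = MR², so the shape factor k = I/(MR²) = 1.
The rolling condition ω = v/R makes the rotational term ½I(v/R)² = ½kMv², so KE_total = ½(1+k)Mv² = Mv².
Setting Mgh = Mv² gives v = √(2gh/(1+k)) = √(2·10·5.67/2) ≈ 7.53 m/s.

v ≈ 7.53 m/s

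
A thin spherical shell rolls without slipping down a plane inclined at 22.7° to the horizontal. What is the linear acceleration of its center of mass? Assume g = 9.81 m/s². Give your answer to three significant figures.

a ≈ 2.27 m/s²

Here I = (2/3)MR², so the shape factor k = I/(MR²) = 2/3.
Translational: Mg sinθ − f = Ma. Rotational about the CM: fR = Iα = kMRa, so f = kMa.
Eliminating f: Mg sinθ = (1+k)Ma, so a = g sinθ/(1+k) = 9.81 × sin22.7° / 1.667 ≈ 2.27 m/s².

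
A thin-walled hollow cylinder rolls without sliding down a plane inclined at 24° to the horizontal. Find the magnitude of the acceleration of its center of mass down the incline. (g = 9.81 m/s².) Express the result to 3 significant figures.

a ≈ 2.00 m/s²

Here I = MR², so the shape factor k = I/(MR²) = 1.
Along the incline Mg sinθ − f = Ma, and torque about the center fR = Iα = kMR²(a/R) gives f = kMa.
Eliminating f: Mg sinθ = (1+k)Ma, so a = g sinθ/(1+k) = 9.81 × sin24° / 2 ≈ 2.00 m/s².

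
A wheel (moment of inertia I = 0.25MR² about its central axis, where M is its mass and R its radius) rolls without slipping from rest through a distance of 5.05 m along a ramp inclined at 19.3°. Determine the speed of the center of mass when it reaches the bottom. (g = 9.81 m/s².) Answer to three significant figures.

v ≈ 5.12 m/s

The moment of inertia is 0.25MR², giving k ≡ I/(MR²) = 0.25.
The rolling condition ω = v/R makes the rotational term ½I(v/R)² = ½kMv², so KE_total = ½(1+k)Mv² = (5/8)Mv².
The vertical drop is h = L sinθ = 5.05 × sin19.3° = 1.669 m.
Energy conservation: Mgh = (5/8)Mv², so v = √(2gh/(1+k)) = √(2 × 9.81 × 1.669 / 1.25) ≈ 5.12 m/s.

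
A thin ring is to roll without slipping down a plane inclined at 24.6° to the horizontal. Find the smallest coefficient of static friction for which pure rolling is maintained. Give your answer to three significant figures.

μ_min ≈ 0.229

With I = MR², the ratio k = I/(MR²) is 1.
Translational: Mg sinθ − f = Ma. Rotational about the CM: fR = Iα = kMRa, so f = kMa.
These give a = g sinθ/(1+k) and the required friction f = kMg sinθ/(1+k).
With N = Mg cosθ, the no-slip condition f ≤ μN gives μ_min = f/N = k tanθ/(1+k).
μ_min = 1 × tan24.6° / 2 ≈ 0.229.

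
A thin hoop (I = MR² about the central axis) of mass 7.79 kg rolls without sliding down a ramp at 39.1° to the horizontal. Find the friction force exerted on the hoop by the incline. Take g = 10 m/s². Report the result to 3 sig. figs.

The moment of inertia is MR², giving k ≡ I/(MR²) = 1.
Along the incline Mg sinθ − f = Ma, and torque about the center fR = Iα = kMR²(a/R) gives f = kMa.
Combining, a = g sinθ/(1+k) and f = kMa = kMg sinθ/(1+k).
f = 1 × 7.79 × 10 × sin39.1° / 2 ≈ 24.6 N.

f ≈ 24.6 N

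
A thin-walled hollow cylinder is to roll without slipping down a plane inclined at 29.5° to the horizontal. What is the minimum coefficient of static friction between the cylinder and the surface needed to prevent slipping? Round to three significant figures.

With I = MR², the ratio k = I/(MR²) is 1.
Translational: Mg sinθ − f = Ma. Rotational about the CM: fR = Iα = kMRa, so f = kMa.
These give a = g sinθ/(1+k) and the required friction f = kMg sinθ/(1+k).
With N = Mg cosθ, the no-slip condition f ≤ μN gives μ_min = f/N = k tanθ/(1+k).
μ_min = 1 × tan29.5° / 2 ≈ 0.283.

μ_min ≈ 0.283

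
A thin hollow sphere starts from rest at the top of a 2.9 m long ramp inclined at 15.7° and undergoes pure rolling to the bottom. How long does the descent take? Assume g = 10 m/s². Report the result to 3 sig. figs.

For this body I = (2/3)MR², i.e. k = I/(MR²) = 2/3.
Translational: Mg sinθ − f = Ma. Rotational about the CM: fR = Iα = kMRa, so f = kMa.
Hence a = g sinθ/(1+k) = 10×sin15.7°/1.667 = 1.624 m/s².
Starting from rest, L = ½at², so t = √(2L/a) = √(2×2.9/1.624) ≈ 1.89 s.

t ≈ 1.89 s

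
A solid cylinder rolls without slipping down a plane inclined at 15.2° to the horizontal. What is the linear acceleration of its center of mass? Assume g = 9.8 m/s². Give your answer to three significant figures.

a ≈ 1.71 m/s²

For this body I = (1/2)MR², i.e. k = I/(MR²) = 0.5.
Along the incline Mg sinθ − f = Ma, and torque about the center fR = Iα = kMR²(a/R) gives f = kMa.
Eliminating f: Mg sinθ = (1+k)Ma, so a = g sinθ/(1+k) = 9.8 × sin15.2° / 1.5 ≈ 1.71 m/s².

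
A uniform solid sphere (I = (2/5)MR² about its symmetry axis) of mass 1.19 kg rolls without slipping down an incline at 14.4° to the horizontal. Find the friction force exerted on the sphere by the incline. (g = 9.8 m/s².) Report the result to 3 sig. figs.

f ≈ 0.829 N

For this body I = (2/5)MR², i.e. k = I/(MR²) = 0.4.
Translational: Mg sinθ − f = Ma. Rotational about the CM: fR = Iα = kMRa, so f = kMa.
Combining, a = g sinθ/(1+k) and f = kMa = kMg sinθ/(1+k).
f = 0.4 × 1.19 × 9.8 × sin14.4° / 1.4 ≈ 0.829 N.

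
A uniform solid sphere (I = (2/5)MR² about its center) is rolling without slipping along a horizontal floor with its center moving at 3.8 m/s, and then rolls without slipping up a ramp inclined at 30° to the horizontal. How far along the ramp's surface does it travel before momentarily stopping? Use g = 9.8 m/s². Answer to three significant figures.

The moment of inertia is (2/5)MR², giving k ≡ I/(MR²) = 0.4.
Since it rolls without slipping, ω = v/R and KE = ½Mv² + ½Iω² = ½(1+k)Mv² = (7/10)Mv².
Setting this equal to Mgh gives the vertical rise h = (1+k)v₀²/(2g) = 1.4×3.8²/(2×9.8) = 1.031 m.
The distance along the slope is d = h/sinθ = 1.031/sin30° ≈ 2.06 m.

d ≈ 2.06 m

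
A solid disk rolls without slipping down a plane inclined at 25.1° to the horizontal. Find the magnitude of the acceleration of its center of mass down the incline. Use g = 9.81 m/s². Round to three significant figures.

The moment of inertia is (1/2)MR², giving k ≡ I/(MR²) = 0.5.
Along the incline Mg sinθ − f = Ma, and torque about the center fR = Iα = kMR²(a/R) gives f = kMa.
Eliminating f: Mg sinθ = (1+k)Ma, so a = g sinθ/(1+k) = 9.81 × sin25.1° / 1.5 ≈ 2.77 m/s².

a ≈ 2.77 m/s²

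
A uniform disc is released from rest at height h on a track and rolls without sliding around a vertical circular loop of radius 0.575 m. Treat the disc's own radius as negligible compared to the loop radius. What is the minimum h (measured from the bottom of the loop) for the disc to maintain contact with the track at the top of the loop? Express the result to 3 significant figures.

With I = (1/2)MR², the ratio k = I/(MR²) is 0.5.
At the top, contact is just lost when gravity alone supplies the centripetal force: Mg = Mv_top²/r, i.e. v_top² = gr.
With ω = v/R, the kinetic energy at speed v is ½(1+k)Mv² = (3/4)Mv².
Energy conservation from release (height h) to the top (height 2r): Mgh = Mg(2r) + (3/4)M·gr.
Thus h_min = 2r + (1+k)r/2 = r(2 + 1.5/2) = 0.575 × 2.75 ≈ 1.58 m.

h_min ≈ 1.58 m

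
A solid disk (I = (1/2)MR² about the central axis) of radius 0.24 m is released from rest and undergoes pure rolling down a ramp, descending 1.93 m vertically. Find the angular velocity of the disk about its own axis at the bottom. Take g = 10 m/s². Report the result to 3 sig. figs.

Here I = (1/2)MR², so the shape factor k = I/(MR²) = 0.5.
Rolling without slipping gives ω = v/R, so the total kinetic energy is ½Mv² + ½Iω² = ½(1+k)Mv² = (3/4)Mv².
Energy conservation Mgh = ½(1+k)Mv² gives v = √(2gh/(1+k)) = √(2 × 10 × 1.93 / 1.5) = 5.073 m/s.
The angular speed follows from ω = v/R = 5.073/0.24 ≈ 21.1 rad/s.

ω ≈ 21.1 rad/s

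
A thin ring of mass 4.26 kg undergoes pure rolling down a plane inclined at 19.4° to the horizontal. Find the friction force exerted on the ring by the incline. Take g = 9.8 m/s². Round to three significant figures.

The moment of inertia is MR², giving k ≡ I/(MR²) = 1.
Translational: Mg sinθ − f = Ma. Rotational about the CM: fR = Iα = kMRa, so f = kMa.
Combining, a = g sinθ/(1+k) and f = kMa = kMg sinθ/(1+k).
f = 1 × 4.26 × 9.8 × sin19.4° / 2 ≈ 6.93 N.

f ≈ 6.93 N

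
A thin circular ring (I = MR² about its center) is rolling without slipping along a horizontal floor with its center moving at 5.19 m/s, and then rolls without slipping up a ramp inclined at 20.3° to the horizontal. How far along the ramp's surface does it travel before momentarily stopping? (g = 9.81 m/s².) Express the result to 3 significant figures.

For this body I = MR², i.e. k = I/(MR²) = 1.
Rolling without slipping gives ω = v/R, so the total kinetic energy is ½Mv² + ½Iω² = ½(1+k)Mv² = Mv².
Setting this equal to Mgh gives the vertical rise h = (1+k)v₀²/(2g) = 2×5.19²/(2×9.81) = 2.746 m.
Along the incline, d = h/sinθ = 2.746/sin20.3° ≈ 7.91 m.

d ≈ 7.91 m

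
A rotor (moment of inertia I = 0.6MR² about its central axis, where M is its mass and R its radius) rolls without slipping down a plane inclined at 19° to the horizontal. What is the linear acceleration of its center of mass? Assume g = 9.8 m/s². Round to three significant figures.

With I = 0.6MR², the ratio k = I/(MR²) is 0.6.
Along the incline Mg sinθ − f = Ma, and torque about the center fR = Iα = kMR²(a/R) gives f = kMa.
Eliminating f: Mg sinθ = (1+k)Ma, so a = g sinθ/(1+k) = 9.8 × sin19° / 1.6 ≈ 1.99 m/s².

a ≈ 1.99 m/s²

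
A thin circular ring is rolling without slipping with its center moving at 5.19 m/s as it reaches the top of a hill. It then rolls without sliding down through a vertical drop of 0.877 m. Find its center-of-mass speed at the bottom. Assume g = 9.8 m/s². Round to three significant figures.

With I = MR², the ratio k = I/(MR²) is 1.
Pure rolling means v = ωR; then KE = ½Mv² + ½I(v/R)² = ½(1+k)Mv² = Mv².
Conserving energy between top and bottom: Mv² = Mv₀² + Mgh, hence v² = v₀² + 2gh/(1+k).
v = √(5.19² + 2×9.8×0.877/2) = √35.53 ≈ 5.96 m/s.

v ≈ 5.96 m/s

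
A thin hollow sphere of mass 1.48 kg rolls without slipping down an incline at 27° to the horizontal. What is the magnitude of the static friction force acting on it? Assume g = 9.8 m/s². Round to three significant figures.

Here I = (2/3)MR², so the shape factor k = I/(MR²) = 2/3.
Translational: Mg sinθ − f = Ma. Rotational about the CM: fR = Iα = kMRa, so f = kMa.
Combining, a = g sinθ/(1+k) and f = kMa = kMg sinθ/(1+k).
f = (2/3) × 1.48 × 9.8 × sin27° / 1.667 ≈ 2.63 N.

f ≈ 2.63 N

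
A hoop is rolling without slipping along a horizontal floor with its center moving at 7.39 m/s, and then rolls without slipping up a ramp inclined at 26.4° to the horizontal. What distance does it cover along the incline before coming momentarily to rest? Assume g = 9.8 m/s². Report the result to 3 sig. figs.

For this body I = MR², i.e. k = I/(MR²) = 1.
The rolling condition ω = v/R makes the rotational term ½I(v/R)² = ½kMv², so KE_total = ½(1+k)Mv² = Mv².
Setting this equal to Mgh gives the vertical rise h = (1+k)v₀²/(2g) = 2×7.39²/(2×9.8) = 5.573 m.
The distance along the slope is d = h/sinθ = 5.573/sin26.4° ≈ 12.5 m.

d ≈ 12.5 m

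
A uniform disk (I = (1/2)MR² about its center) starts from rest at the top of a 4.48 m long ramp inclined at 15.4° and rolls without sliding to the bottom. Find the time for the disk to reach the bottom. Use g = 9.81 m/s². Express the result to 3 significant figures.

t ≈ 2.27 s

The moment of inertia is (1/2)MR², giving k ≡ I/(MR²) = 0.5.
Along the incline Mg sinθ − f = Ma, and torque about the center fR = Iα = kMR²(a/R) gives f = kMa.
Hence a = g sinθ/(1+k) = 9.81×sin15.4°/1.5 = 1.737 m/s².
With constant a from rest, t = √(2L/a) = √(2·4.48/1.737) ≈ 2.27 s.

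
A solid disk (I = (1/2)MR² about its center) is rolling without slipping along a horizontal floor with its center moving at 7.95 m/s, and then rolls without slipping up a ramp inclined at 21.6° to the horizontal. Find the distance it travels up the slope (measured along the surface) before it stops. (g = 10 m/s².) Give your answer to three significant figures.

The moment of inertia is (1/2)MR², giving k ≡ I/(MR²) = 0.5.
Rolling without slipping gives ω = v/R, so the total kinetic energy is ½Mv² + ½Iω² = ½(1+k)Mv² = (3/4)Mv².
Setting this equal to Mgh gives the vertical rise h = (1+k)v₀²/(2g) = 1.5×7.95²/(2×10) = 4.74 m.
The distance along the slope is d = h/sinθ = 4.74/sin21.6° ≈ 12.9 m.

d ≈ 12.9 m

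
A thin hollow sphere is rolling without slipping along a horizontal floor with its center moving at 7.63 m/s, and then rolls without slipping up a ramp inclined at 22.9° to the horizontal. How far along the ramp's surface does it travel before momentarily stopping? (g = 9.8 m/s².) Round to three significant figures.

d ≈ 12.7 m

Here I = (2/3)MR², so the shape factor k = I/(MR²) = 2/3.
The rolling condition ω = v/R makes the rotational term ½I(v/R)² = ½kMv², so KE_total = ½(1+k)Mv² = (5/6)Mv².
Setting this equal to Mgh gives the vertical rise h = (1+k)v₀²/(2g) = 1.667×7.63²/(2×9.8) = 4.95 m.
Along the incline, d = h/sinθ = 4.95/sin22.9° ≈ 12.7 m.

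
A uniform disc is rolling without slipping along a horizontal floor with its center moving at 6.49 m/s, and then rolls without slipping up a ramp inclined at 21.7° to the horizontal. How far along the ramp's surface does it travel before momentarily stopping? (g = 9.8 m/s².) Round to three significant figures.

With I = (1/2)MR², the ratio k = I/(MR²) is 0.5.
The rolling condition ω = v/R makes the rotational term ½I(v/R)² = ½kMv², so KE_total = ½(1+k)Mv² = (3/4)Mv².
Setting this equal to Mgh gives the vertical rise h = (1+k)v₀²/(2g) = 1.5×6.49²/(2×9.8) = 3.223 m.
Along the incline, d = h/sinθ = 3.223/sin21.7° ≈ 8.72 m.

d ≈ 8.72 m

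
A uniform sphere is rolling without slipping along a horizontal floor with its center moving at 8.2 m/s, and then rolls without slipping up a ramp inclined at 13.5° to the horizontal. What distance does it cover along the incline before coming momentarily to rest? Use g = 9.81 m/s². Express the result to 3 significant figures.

With I = (2/5)MR², the ratio k = I/(MR²) is 0.4.
Pure rolling means v = ωR; then KE = ½Mv² + ½I(v/R)² = ½(1+k)Mv² = (7/10)Mv².
Setting this equal to Mgh gives the vertical rise h = (1+k)v₀²/(2g) = 1.4×8.2²/(2×9.81) = 4.798 m.
The distance along the slope is d = h/sinθ = 4.798/sin13.5° ≈ 20.6 m.

d ≈ 20.6 m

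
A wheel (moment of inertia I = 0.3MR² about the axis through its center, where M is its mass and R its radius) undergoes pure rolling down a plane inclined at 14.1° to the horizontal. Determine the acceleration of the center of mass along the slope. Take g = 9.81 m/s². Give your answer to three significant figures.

The moment of inertia is 0.3MR², giving k ≡ I/(MR²) = 0.3.
Along the incline Mg sinθ − f = Ma, and torque about the center fR = Iα = kMR²(a/R) gives f = kMa.
Eliminating f: Mg sinθ = (1+k)Ma, so a = g sinθ/(1+k) = 9.81 × sin14.1° / 1.3 ≈ 1.84 m/s².

a ≈ 1.84 m/s²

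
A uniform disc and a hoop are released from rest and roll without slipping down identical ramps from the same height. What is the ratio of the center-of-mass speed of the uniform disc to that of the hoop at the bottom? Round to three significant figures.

v_ratio ≈ 1.15

Each satisfies Mgh = ½(1+k)Mv² with k = I/(MR²), so v ∝ 1/√(1+k).
For the uniform disc k = 0.5; for the hoop k = 1.
v₁/v₂ = √((1+k₂)/(1+k₁)) = √(2/1.5) ≈ 1.15.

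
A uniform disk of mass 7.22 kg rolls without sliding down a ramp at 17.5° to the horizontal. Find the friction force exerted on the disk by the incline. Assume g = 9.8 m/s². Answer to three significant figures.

Here I = (1/2)MR², so the shape factor k = I/(MR²) = 0.5.
Along the incline Mg sinθ − f = Ma, and torque about the center fR = Iα = kMR²(a/R) gives f = kMa.
Combining, a = g sinθ/(1+k) and f = kMa = kMg sinθ/(1+k).
f = 0.5 × 7.22 × 9.8 × sin17.5° / 1.5 ≈ 7.09 N.

f ≈ 7.09 N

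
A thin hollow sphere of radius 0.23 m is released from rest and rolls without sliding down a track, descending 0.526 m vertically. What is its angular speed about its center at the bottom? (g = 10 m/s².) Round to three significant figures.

ω ≈ 10.9 rad/s

For this body I = (2/3)MR², i.e. k = I/(MR²) = 2/3.
Pure rolling means v = ωR; then KE = ½Mv² + ½I(v/R)² = ½(1+k)Mv² = (5/6)Mv².
Energy conservation Mgh = ½(1+k)Mv² gives v = √(2gh/(1+k)) = √(2 × 10 × 0.526 / 1.667) = 2.512 m/s.
Then ω = v/R = 2.512 / 0.23 ≈ 10.9 rad/s.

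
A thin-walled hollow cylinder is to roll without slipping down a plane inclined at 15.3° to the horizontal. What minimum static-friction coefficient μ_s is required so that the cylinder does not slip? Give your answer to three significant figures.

μ_min ≈ 0.137

The moment of inertia is MR², giving k ≡ I/(MR²) = 1.
Along the incline Mg sinθ − f = Ma, and torque about the center fR = Iα = kMR²(a/R) gives f = kMa.
These give a = g sinθ/(1+k) and the required friction f = kMg sinθ/(1+k).
The normal force is N = Mg cosθ, so μ_min = f/N = k tanθ/(1+k).
μ_min = 1 × tan15.3° / 2 ≈ 0.137.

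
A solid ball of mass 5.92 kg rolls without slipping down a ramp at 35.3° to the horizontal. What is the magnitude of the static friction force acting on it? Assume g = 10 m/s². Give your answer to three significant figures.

f ≈ 9.77 N

Here I = (2/5)MR², so the shape factor k = I/(MR²) = 0.4.
Along the incline Mg sinθ − f = Ma, and torque about the center fR = Iα = kMR²(a/R) gives f = kMa.
Combining, a = g sinθ/(1+k) and f = kMa = kMg sinθ/(1+k).
f = 0.4 × 5.92 × 10 × sin35.3° / 1.4 ≈ 9.77 N.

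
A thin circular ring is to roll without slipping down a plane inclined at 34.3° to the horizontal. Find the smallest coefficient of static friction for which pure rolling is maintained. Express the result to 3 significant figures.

Here I = MR², so the shape factor k = I/(MR²) = 1.
Along the incline Mg sinθ − f = Ma, and torque about the center fR = Iα = kMR²(a/R) gives f = kMa.
These give a = g sinθ/(1+k) and the required friction f = kMg sinθ/(1+k).
The normal force is N = Mg cosθ, so μ_min = f/N = k tanθ/(1+k).
μ_min = 1 × tan34.3° / 2 ≈ 0.341.

μ_min ≈ 0.341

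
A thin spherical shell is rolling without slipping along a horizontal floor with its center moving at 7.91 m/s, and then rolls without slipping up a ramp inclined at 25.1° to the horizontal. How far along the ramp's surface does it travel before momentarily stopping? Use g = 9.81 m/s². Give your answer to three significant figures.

With I = (2/3)MR², the ratio k = I/(MR²) is 2/3.
The rolling condition ω = v/R makes the rotational term ½I(v/R)² = ½kMv², so KE_total = ½(1+k)Mv² = (5/6)Mv².
Setting this equal to Mgh gives the vertical rise h = (1+k)v₀²/(2g) = 1.667×7.91²/(2×9.81) = 5.315 m.
Along the incline, d = h/sinθ = 5.315/sin25.1° ≈ 12.5 m.

d ≈ 12.5 m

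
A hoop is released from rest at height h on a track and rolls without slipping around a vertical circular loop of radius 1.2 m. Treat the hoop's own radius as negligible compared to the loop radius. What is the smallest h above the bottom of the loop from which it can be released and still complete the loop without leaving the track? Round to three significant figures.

Here I = MR², so the shape factor k = I/(MR²) = 1.
At the top, contact is just lost when gravity alone supplies the centripetal force: Mg = Mv_top²/r, i.e. v_top² = gr.
With ω = v/R, the kinetic energy at speed v is ½(1+k)Mv² = Mv².
Energy conservation from release (height h) to the top (height 2r): Mgh = Mg(2r) + M·gr.
Thus h_min = 2r + (1+k)r/2 = r(2 + 2/2) = 1.2 × 3 ≈ 3.60 m.

h_min ≈ 3.60 m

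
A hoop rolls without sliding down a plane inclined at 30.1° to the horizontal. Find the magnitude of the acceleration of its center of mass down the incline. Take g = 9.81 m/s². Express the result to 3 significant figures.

a ≈ 2.46 m/s²

With I = MR², the ratio k = I/(MR²) is 1.
Translational: Mg sinθ − f = Ma. Rotational about the CM: fR = Iα = kMRa, so f = kMa.
Eliminating f: Mg sinθ = (1+k)Ma, so a = g sinθ/(1+k) = 9.81 × sin30.1° / 2 ≈ 2.46 m/s².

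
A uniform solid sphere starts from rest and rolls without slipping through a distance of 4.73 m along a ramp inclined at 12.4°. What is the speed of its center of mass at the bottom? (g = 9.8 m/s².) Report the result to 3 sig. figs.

v ≈ 3.77 m/s

With I = (2/5)MR², the ratio k = I/(MR²) is 0.4.
Since it rolls without slipping, ω = v/R and KE = ½Mv² + ½Iω² = ½(1+k)Mv² = (7/10)Mv².
The vertical drop is h = L sinθ = 4.73 × sin12.4° = 1.016 m.
Energy conservation: Mgh = (7/10)Mv², so v = √(2gh/(1+k)) = √(2 × 9.8 × 1.016 / 1.4) ≈ 3.77 m/s.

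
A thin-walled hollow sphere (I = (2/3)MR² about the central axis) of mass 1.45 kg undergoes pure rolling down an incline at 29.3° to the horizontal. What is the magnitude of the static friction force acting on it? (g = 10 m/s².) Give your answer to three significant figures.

For this body I = (2/3)MR², i.e. k = I/(MR²) = 2/3.
Newton's second law down the slope: Mg sinθ − f = Ma. The torque equation fR = Iα (with α = a/R) gives f = kMa.
Combining, a = g sinθ/(1+k) and f = kMa = kMg sinθ/(1+k).
f = (2/3) × 1.45 × 10 × sin29.3° / 1.667 ≈ 2.84 N.

f ≈ 2.84 N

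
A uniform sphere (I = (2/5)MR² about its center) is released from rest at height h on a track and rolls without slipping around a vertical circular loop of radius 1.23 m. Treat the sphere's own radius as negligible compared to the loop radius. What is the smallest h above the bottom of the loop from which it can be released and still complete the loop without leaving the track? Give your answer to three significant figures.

h_min ≈ 3.32 m

The moment of inertia is (2/5)MR², giving k ≡ I/(MR²) = 0.4.
At the top of the loop, the minimum-contact condition is Mg = Mv_top²/r, so v_top² = gr.
With ω = v/R, the kinetic energy at speed v is ½(1+k)Mv² = (7/10)Mv².
Energy conservation from release (height h) to the top (height 2r): Mgh = Mg(2r) + (7/10)M·gr.
Thus h_min = 2r + (1+k)r/2 = r(2 + 1.4/2) = 1.23 × 2.7 ≈ 3.32 m.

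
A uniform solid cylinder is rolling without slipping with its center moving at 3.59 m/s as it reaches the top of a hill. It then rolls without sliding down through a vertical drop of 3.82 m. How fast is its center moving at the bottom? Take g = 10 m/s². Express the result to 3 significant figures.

For this body I = (1/2)MR², i.e. k = I/(MR²) = 0.5.
Pure rolling means v = ωR; then KE = ½Mv² + ½I(v/R)² = ½(1+k)Mv² = (3/4)Mv².
Energy conservation: (3/4)Mv₀² + Mgh = (3/4)Mv², so v² = v₀² + 2gh/(1+k).
v = √(3.59² + 2×10×3.82/1.5) = √63.82 ≈ 7.99 m/s.

v ≈ 7.99 m/s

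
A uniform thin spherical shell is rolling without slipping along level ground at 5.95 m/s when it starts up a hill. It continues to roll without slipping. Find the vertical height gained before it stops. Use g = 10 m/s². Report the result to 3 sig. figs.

h ≈ 2.95 m

The moment of inertia is (2/3)MR², giving k ≡ I/(MR²) = 2/3.
Since it rolls without slipping, ω = v/R and KE = ½Mv² + ½Iω² = ½(1+k)Mv² = (5/6)Mv².
All of this converts to potential energy at the highest point: (5/6)Mv₀² = Mgh.
Thus h = (1+k)v₀²/(2g) = 1.667 × 5.95² / (2 × 10) ≈ 2.95 m.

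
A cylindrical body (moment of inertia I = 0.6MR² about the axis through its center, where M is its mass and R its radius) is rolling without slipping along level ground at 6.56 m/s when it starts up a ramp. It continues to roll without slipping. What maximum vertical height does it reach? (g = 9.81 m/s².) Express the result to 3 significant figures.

h ≈ 3.51 m

With I = 0.6MR², the ratio k = I/(MR²) is 0.6.
Pure rolling means v = ωR; then KE = ½Mv² + ½I(v/R)² = ½(1+k)Mv² = (4/5)Mv².
At the top the kinetic energy is zero, so (4/5)Mv₀² = Mgh.
Thus h = (1+k)v₀²/(2g) = 1.6 × 6.56² / (2 × 9.81) ≈ 3.51 m.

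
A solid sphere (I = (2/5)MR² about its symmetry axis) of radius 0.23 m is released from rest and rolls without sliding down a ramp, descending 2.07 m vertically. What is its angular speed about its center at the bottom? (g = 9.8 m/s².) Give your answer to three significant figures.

ω ≈ 23.4 rad/s

The moment of inertia is (2/5)MR², giving k ≡ I/(MR²) = 0.4.
Since it rolls without slipping, ω = v/R and KE = ½Mv² + ½Iω² = ½(1+k)Mv² = (7/10)Mv².
Energy conservation Mgh = ½(1+k)Mv² gives v = √(2gh/(1+k)) = √(2 × 9.8 × 2.07 / 1.4) = 5.383 m/s.
Then ω = v/R = 5.383 / 0.23 ≈ 23.4 rad/s.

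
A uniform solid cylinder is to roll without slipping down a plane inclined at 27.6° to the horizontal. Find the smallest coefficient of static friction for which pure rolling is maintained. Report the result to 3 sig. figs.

With I = (1/2)MR², the ratio k = I/(MR²) is 0.5.
Translational: Mg sinθ − f = Ma. Rotational about the CM: fR = Iα = kMRa, so f = kMa.
These give a = g sinθ/(1+k) and the required friction f = kMg sinθ/(1+k).
With N = Mg cosθ, the no-slip condition f ≤ μN gives μ_min = f/N = k tanθ/(1+k).
μ_min = 0.5 × tan27.6° / 1.5 ≈ 0.174.

μ_min ≈ 0.174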